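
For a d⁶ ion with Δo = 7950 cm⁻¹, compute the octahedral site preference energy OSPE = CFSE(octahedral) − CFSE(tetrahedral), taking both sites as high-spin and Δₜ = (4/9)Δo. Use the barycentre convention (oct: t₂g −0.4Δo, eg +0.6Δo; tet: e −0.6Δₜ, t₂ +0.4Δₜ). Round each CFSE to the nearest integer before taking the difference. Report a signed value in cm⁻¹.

Octahedral high-spin t₂g⁴ eg²: CFSE = -0.4 × 7950 = -3180 cm⁻¹.
Tetrahedral e³ t₂³ gives -0.6Δₜ = -0.6 × (4/9) × 7950 = -2120 cm⁻¹.
OSPE = CFSE(oct) − CFSE(tet) = -3180 − (-2120) = -1060 cm⁻¹.

-1060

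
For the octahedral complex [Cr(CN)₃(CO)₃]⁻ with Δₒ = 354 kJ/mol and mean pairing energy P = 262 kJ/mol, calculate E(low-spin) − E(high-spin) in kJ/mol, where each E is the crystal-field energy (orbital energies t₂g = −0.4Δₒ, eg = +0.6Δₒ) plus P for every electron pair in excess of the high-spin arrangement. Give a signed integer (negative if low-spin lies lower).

Ligand charges: 3×(-1) from CN⁻ and 3×(+0) from CO sum to -3; with overall charge -1, Cr is +2.
Group 6 minus oxidation state +2 gives a d⁴ configuration for Cr²⁺.
In the high-spin limit (t₂g³ eg¹) the orbital term is -0.6Δₒ = -212 kJ/mol, with no excess pairing.
Low-spin t₂g⁴ eg⁰ gives -1.6Δₒ = -566 kJ/mol, but forming 1 extra pair costs 1P = 262 kJ/mol, so E(LS) = -566 + 262 = -304 kJ/mol.
Thus E(LS) − E(HS) = -92 kJ/mol.

-92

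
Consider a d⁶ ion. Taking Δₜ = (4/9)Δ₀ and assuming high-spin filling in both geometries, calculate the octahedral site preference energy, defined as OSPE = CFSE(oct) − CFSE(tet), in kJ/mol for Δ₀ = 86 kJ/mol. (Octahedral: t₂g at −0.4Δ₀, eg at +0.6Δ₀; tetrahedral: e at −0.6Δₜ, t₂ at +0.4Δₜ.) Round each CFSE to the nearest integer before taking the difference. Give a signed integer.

Octahedral high-spin t₂g⁴ eg²: CFSE = -0.4 × 86 = -34 kJ/mol.
Tetrahedral: e³ t₂³, CFSE = 3(−0.6) + 3(+0.4) = -0.6Δₜ = -0.6 × (4/9) × 86 = -23 kJ/mol.
OSPE = -34 − (-23) = -11 kJ/mol.

-11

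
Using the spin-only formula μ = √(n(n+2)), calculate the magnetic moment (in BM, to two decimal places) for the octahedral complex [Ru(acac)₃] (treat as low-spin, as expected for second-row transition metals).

1.73 BM

Each acac⁻ contributes -1; 3 × (-1) = -3. With overall charge +0, Ru is in the +3 oxidation state.
Ru is in group 8, so Ru³⁺ is d⁵ (8 − 3 = 5).
Configuration: t2g^5 e_g^0 → 1 unpaired electron.
μ(spin-only) = √[1(1+2)] = √3 ≈ 1.73 BM.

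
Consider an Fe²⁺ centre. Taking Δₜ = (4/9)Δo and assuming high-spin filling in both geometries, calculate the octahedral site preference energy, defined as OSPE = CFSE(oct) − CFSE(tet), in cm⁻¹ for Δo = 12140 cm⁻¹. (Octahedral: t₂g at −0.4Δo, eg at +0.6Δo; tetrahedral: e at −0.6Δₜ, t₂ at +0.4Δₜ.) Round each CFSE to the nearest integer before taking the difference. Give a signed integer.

-1619

Fe²⁺: group 8, so d-count = 8 − 2 = 6.
Octahedral (high-spin): t₂g⁴ eg², CFSE = 4(−0.4) + 2(+0.6) = -0.4Δo = -0.4 × 12140 = -4856 cm⁻¹.
Tetrahedral e³ t₂³ gives -0.6Δₜ = -0.6 × (4/9) × 12140 = -3237 cm⁻¹.
OSPE = CFSE(oct) − CFSE(tet) = -4856 − (-3237) = -1619 cm⁻¹.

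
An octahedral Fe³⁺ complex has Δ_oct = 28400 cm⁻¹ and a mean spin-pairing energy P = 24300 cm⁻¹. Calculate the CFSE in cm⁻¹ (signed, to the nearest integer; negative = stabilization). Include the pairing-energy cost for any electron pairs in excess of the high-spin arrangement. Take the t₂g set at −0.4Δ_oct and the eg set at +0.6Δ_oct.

Fe sits in group 8; removing 3 electrons leaves Fe³⁺ with 8 − 3 = 5 d electrons.
Since Δ_oct = 28400 cm⁻¹ > P = 24300 cm⁻¹, the complex adopts the low-spin configuration.
That gives t₂g⁵ eg⁰.
Orbital CFSE = -2.0Δ_oct = -2.0 × 28400 = -56800 cm⁻¹.
Excess pairs vs high-spin: 2 − 0 = 2; pairing cost = +48600 cm⁻¹.
Net CFSE = -56800 + 48600 = -8200 cm⁻¹.

-8200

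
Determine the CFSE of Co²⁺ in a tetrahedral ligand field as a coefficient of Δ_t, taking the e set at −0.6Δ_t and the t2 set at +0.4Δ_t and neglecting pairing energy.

-1.2 Δ_t

Co sits in group 9; removing 2 electrons leaves Co²⁺ with 9 − 2 = 7 d electrons.
Tetrahedral splitting is small, so the complex is high-spin.
Configuration: e^4 t2^3.
CFSE = 4(-0.6Δ_t) + 3(0.4Δ_t) = -2.4Δ_t + 1.2Δ_t = -1.2Δ_t.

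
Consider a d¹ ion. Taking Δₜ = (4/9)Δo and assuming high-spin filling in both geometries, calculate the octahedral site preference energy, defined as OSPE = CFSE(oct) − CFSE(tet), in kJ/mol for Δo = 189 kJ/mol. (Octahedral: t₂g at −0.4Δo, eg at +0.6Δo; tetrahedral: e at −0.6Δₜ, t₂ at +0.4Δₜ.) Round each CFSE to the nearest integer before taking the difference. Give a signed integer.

In an octahedral site d¹ (HS) is t₂g¹ eg⁰, giving CFSE(oct) = -0.4Δo = -76 kJ/mol.
Tetrahedral e¹ t₂⁰ gives -0.6Δₜ = -0.6 × (4/9) × 189 = -50 kJ/mol.
Subtracting, OSPE = -76 − (-50) = -26 kJ/mol.

-26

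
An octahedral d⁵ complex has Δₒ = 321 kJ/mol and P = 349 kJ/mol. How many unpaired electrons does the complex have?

Since Δₒ = 321 kJ/mol < P = 349 kJ/mol, the complex adopts the high-spin configuration.
Filling d⁵ accordingly: t2g^3 e_g^2.
Unpaired electrons: 5.

5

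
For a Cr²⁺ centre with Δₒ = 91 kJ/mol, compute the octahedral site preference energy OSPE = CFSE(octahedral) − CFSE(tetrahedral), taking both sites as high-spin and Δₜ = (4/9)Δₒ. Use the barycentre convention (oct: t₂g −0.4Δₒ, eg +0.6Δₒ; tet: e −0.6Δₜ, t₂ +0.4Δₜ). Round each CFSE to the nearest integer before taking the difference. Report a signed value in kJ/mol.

-39

Cr is in group 6, so Cr²⁺ is d⁴ (6 − 2 = 4).
Octahedral high-spin t2g^3 e_g^1: CFSE = -0.6 × 91 = -55 kJ/mol.
In a tetrahedral site the filling is e^2 t2^2: CFSE(tet) = -0.4Δₜ = -0.4 × (4/9)(91) = -16 kJ/mol.
OSPE = -55 − (-16) = -39 kJ/mol.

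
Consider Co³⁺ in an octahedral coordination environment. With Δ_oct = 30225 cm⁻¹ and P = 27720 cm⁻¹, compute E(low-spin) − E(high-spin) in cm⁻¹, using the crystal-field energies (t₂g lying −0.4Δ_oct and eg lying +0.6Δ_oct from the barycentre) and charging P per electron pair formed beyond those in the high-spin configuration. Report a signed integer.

Co sits in group 9; removing 3 electrons leaves Co³⁺ with 9 − 3 = 6 d electrons.
High-spin: t₂g⁴ eg², CFSE = -0.4Δ_oct = -12090 cm⁻¹.
For low-spin the configuration is t₂g⁶ eg⁰: orbital energy -2.4 × 30225 = -72540 cm⁻¹, and 2 additional pairs relative to high-spin add 55440 cm⁻¹, giving -17100 cm⁻¹.
Thus E(LS) − E(HS) = -5010 cm⁻¹.

-5010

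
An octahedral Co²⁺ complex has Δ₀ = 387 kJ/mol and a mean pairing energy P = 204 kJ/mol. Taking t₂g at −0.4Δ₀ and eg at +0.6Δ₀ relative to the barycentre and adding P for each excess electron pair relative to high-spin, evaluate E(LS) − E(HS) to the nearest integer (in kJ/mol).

Group 9 minus oxidation state +2 gives a d⁷ configuration for Co²⁺.
High-spin d⁷ fills as t₂g⁵ eg² with CFSE 5(−0.4) + 2(+0.6) = -0.8Δ₀ = -310 kJ/mol.
Low-spin t₂g⁶ eg¹ gives -1.8Δ₀ = -697 kJ/mol, but forming 1 extra pair costs 1P = 204 kJ/mol, so E(LS) = -697 + 204 = -493 kJ/mol.
Thus E(LS) − E(HS) = -183 kJ/mol.

-183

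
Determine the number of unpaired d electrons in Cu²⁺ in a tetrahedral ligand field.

1

Cu is in group 11, so Cu²⁺ is d⁹ (11 − 2 = 9).
Tetrahedral splitting is small, so the complex is high-spin.
Configuration: e⁴ t₂⁵, giving 1 unpaired electron.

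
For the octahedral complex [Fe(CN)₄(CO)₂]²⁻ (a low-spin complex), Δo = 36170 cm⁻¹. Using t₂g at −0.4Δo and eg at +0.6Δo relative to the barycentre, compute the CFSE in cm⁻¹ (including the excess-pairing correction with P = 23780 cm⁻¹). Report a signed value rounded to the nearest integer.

Ligand charges: 4×(-1) from CN⁻ and 2×(+0) from CO sum to -4; with overall charge -2, Fe is +2.
Fe²⁺: group 8, so d-count = 8 − 2 = 6.
The d⁶ electrons fill as t₂g⁶ eg⁰.
The orbital stabilization is -2.4Δo = -2.4 × 36170 = -86808 cm⁻¹.
Relative to high-spin t₂g⁴ eg² (1 paired), the low-spin configuration has 2 additional pairs, contributing +2 × 23780 = +47560 cm⁻¹.
Net CFSE = -86808 + 47560 = -39248 cm⁻¹.

-39248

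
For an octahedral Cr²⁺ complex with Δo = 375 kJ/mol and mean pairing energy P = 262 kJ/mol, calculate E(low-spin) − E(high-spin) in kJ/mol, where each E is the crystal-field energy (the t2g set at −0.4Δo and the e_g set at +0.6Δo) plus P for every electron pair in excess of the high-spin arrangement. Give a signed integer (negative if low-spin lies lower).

-113

Group 6 minus oxidation state +2 gives a d⁴ configuration for Cr²⁺.
High-spin d⁴ fills as t2g^3 e_g^1 with CFSE 3(−0.4) + 1(+0.6) = -0.6Δo = -225 kJ/mol.
For low-spin the configuration is t2g^4 e_g^0: orbital energy -1.6 × 375 = -600 kJ/mol, and 1 additional pair relative to high-spin adds 262 kJ/mol, giving -338 kJ/mol.
The difference is -338 − (-225) = -113 kJ/mol, so low-spin lies lower.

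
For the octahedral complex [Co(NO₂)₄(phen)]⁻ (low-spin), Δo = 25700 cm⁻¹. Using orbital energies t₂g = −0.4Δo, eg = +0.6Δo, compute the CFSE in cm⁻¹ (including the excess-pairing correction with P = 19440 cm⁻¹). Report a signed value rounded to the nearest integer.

Ligand charges: 4×(-1) from NO₂⁻ and 1×(+0) from phen sum to -4; with overall charge -1, Co is +3.
Co is in group 9, so Co³⁺ is d⁶ (9 − 3 = 6).
Configuration: t₂g⁶ eg⁰.
Orbital CFSE = 6(-0.4) + 0(0.6) = -2.4Δo = -2.4 × 25700 = -61680 cm⁻¹.
Relative to high-spin t₂g⁴ eg² (1 paired), the low-spin configuration has 2 additional pairs, contributing +2 × 19440 = +38880 cm⁻¹.
Overall CFSE = -61680 + 38880 = -22800 cm⁻¹.

-22800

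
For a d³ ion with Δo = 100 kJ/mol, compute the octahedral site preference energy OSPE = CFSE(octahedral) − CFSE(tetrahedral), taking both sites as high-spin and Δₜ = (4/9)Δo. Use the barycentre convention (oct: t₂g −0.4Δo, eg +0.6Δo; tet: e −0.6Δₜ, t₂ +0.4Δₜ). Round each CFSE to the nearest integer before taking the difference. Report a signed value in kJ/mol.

In an octahedral site d³ (HS) is t₂g³ eg⁰, giving CFSE(oct) = -1.2Δo = -120 kJ/mol.
In a tetrahedral site the filling is e² t₂¹: CFSE(tet) = -0.8Δₜ = -0.8 × (4/9)(100) = -36 kJ/mol.
OSPE = -120 − (-36) = -84 kJ/mol.

-84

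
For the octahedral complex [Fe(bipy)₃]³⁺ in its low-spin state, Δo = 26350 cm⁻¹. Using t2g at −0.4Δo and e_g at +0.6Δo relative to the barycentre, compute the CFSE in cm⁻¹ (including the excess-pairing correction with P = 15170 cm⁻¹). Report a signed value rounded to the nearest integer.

bipy is neutral, so the +3 overall charge sits on Fe: oxidation state +3.
Group 8 minus oxidation state +3 gives a d⁵ configuration for Fe³⁺.
The d⁵ electrons fill as t2g^5 e_g^0.
CFSE(orbital) = 5×(-0.4Δo) + 0×(0.6Δo) = -2.0Δo; with Δo = 26350 cm⁻¹ that is -52700 cm⁻¹.
Pairing penalty: 2 pairs vs 0 in the high-spin reference → 2 extra × P = 30340 cm⁻¹.
Net CFSE = -52700 + 30340 = -22360 cm⁻¹.

-22360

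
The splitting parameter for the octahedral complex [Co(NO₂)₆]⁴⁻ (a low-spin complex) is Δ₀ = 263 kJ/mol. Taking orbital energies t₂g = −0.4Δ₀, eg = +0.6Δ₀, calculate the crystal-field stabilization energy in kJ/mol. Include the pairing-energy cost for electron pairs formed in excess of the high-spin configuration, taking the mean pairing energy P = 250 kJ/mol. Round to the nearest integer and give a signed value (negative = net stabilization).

-223

Each NO₂⁻ contributes -1; 6 × (-1) = -6. With overall charge -4, Co is in the +2 oxidation state.
Co sits in group 9; removing 2 electrons leaves Co²⁺ with 9 − 2 = 7 d electrons.
The d⁷ electrons fill as t₂g⁶ eg¹.
The orbital stabilization is -1.8Δ₀ = -1.8 × 263 = -473 kJ/mol.
High-spin d⁷ would be t₂g⁵ eg² with 2 pairs; low-spin has 3, so 1 excess pair costs +1P = +250 kJ/mol.
Overall CFSE = -473 + 250 = -223 kJ/mol.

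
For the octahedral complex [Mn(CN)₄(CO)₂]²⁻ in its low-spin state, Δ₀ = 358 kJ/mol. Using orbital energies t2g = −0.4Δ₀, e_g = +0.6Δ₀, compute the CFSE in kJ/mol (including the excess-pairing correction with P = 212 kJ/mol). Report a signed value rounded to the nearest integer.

Ligand charges: 4×(-1) from CN⁻ and 2×(+0) from CO sum to -4; with overall charge -2, Mn is +2.
Mn²⁺: group 7, so d-count = 7 − 2 = 5.
Configuration: t2g^5 e_g^0.
CFSE(orbital) = 5×(-0.4Δ₀) + 0×(0.6Δ₀) = -2.0Δ₀; with Δ₀ = 358 kJ/mol that is -716 kJ/mol.
Pairing penalty: 2 pairs vs 0 in the high-spin reference → 2 extra × P = 424 kJ/mol.
Combining: -716 + 424 = -292 kJ/mol.

-292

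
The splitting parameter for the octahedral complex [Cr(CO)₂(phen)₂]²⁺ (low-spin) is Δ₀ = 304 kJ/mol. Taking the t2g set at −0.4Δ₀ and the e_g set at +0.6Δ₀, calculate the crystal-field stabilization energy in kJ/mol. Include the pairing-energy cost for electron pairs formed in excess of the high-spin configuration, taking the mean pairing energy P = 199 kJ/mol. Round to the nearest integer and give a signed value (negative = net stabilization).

Ligand charges: 2×(+0) from CO and 2×(+0) from phen sum to +0; with overall charge +2, Cr is +2.
Cr is in group 6, so Cr²⁺ is d⁴ (6 − 2 = 4).
Configuration: t2g^4 e_g^0.
The orbital stabilization is -1.6Δ₀ = -1.6 × 304 = -486 kJ/mol.
Relative to high-spin t2g^3 e_g^1 (0 paired), the low-spin configuration has 1 additional pair, contributing +1 × 199 = +199 kJ/mol.
Combining: -486 + 199 = -287 kJ/mol.

-287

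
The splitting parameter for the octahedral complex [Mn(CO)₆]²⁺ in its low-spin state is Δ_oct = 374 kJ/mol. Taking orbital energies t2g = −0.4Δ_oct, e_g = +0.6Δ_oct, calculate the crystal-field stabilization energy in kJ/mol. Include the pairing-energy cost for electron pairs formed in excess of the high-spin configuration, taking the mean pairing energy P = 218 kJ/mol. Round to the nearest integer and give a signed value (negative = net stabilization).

-312

CO is neutral, so the +2 overall charge sits on Mn: oxidation state +2.
Mn²⁺: group 7, so d-count = 7 − 2 = 5.
Configuration: t2g^5 e_g^0.
CFSE(orbital) = 5×(-0.4Δ_oct) + 0×(0.6Δ_oct) = -2.0Δ_oct; with Δ_oct = 374 kJ/mol that is -748 kJ/mol.
Pairing penalty: 2 pairs vs 0 in the high-spin reference → 2 extra × P = 436 kJ/mol.
Overall CFSE = -748 + 436 = -312 kJ/mol.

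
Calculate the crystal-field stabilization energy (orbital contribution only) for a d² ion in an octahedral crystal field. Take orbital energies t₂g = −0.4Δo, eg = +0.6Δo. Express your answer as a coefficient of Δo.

Configuration: t₂g² eg⁰.
CFSE = 2(-0.4Δo) + 0(0.6Δo) = -0.8Δo + 0.0Δo = -0.8Δo.

-0.8 Δo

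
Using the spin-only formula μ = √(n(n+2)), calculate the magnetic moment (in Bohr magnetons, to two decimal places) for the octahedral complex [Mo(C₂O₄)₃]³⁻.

Each C₂O₄²⁻ contributes -2; 3 × (-2) = -6. With overall charge -3, Mo is in the +3 oxidation state.
Mo³⁺: group 6, so d-count = 6 − 3 = 3.
Configuration: t₂g³ eg⁰ → 3 unpaired electrons.
μ(spin-only) = √[3(3+2)] = √15 ≈ 3.87 Bohr magnetons.

3.87 Bohr magnetons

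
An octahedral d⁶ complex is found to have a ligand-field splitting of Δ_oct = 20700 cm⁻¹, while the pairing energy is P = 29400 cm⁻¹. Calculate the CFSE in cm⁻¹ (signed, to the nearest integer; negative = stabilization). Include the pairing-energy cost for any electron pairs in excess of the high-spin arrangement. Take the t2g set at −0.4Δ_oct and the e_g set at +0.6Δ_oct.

Here Δ_oct < P (20700 < 29400), so the high-spin state is favoured.
Configuration: t2g^4 e_g^2.
Orbital CFSE = -0.4Δ_oct = -0.4 × 20700 = -8280 cm⁻¹.
High-spin has no excess pairs, so no pairing correction applies.

-8280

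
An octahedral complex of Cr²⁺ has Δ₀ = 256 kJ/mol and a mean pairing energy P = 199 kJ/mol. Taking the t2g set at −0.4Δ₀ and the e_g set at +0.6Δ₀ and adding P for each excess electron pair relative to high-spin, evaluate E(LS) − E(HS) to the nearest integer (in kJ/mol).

Cr²⁺: group 6, so d-count = 6 − 2 = 4.
In the high-spin limit (t2g^3 e_g^1) the orbital term is -0.6Δ₀ = -154 kJ/mol, with no excess pairing.
Low-spin: t2g^4 e_g^0, orbital CFSE = -1.6Δ₀ = -410 kJ/mol; plus 1 excess pair × P = +199 kJ/mol; total -211 kJ/mol.
E(LS) − E(HS) = -211 − (-154) = -57 kJ/mol.

-57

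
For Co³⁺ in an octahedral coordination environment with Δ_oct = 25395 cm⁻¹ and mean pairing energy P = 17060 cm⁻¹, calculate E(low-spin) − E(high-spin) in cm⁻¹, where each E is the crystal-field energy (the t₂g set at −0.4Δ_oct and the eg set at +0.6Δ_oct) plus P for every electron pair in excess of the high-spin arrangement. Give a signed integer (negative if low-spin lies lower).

Co is in group 9, so Co³⁺ is d⁶ (9 − 3 = 6).
High-spin d⁶ fills as t₂g⁴ eg² with CFSE 4(−0.4) + 2(+0.6) = -0.4Δ_oct = -10158 cm⁻¹.
Low-spin t₂g⁶ eg⁰ gives -2.4Δ_oct = -60948 cm⁻¹, but forming 2 extra pairs costs 2P = 34120 cm⁻¹, so E(LS) = -60948 + 34120 = -26828 cm⁻¹.
E(LS) − E(HS) = -26828 − (-10158) = -16670 cm⁻¹.

-16670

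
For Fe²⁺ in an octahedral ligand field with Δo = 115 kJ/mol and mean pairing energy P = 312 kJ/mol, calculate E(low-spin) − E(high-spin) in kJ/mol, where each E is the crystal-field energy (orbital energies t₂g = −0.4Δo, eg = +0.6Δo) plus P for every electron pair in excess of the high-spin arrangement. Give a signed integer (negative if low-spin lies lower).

Fe sits in group 8; removing 2 electrons leaves Fe²⁺ with 8 − 2 = 6 d electrons.
In the high-spin limit (t₂g⁴ eg²) the orbital term is -0.4Δo = -46 kJ/mol, with no excess pairing.
Low-spin: t₂g⁶ eg⁰, orbital CFSE = -2.4Δo = -276 kJ/mol; plus 2 excess pairs × P = +624 kJ/mol; total 348 kJ/mol.
Thus E(LS) − E(HS) = 394 kJ/mol.

394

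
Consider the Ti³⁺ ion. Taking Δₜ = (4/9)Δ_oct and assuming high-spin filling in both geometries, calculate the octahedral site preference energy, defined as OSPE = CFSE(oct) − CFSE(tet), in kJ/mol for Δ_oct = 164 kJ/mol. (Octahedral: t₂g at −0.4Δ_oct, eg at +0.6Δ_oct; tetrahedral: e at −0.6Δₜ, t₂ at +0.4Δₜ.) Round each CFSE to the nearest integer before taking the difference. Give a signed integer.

Ti³⁺: group 4, so d-count = 4 − 3 = 1.
In an octahedral site d¹ (HS) is t₂g¹ eg⁰, giving CFSE(oct) = -0.4Δ_oct = -66 kJ/mol.
Tetrahedral e¹ t₂⁰ gives -0.6Δₜ = -0.6 × (4/9) × 164 = -44 kJ/mol.
OSPE = -66 − (-44) = -22 kJ/mol.

-22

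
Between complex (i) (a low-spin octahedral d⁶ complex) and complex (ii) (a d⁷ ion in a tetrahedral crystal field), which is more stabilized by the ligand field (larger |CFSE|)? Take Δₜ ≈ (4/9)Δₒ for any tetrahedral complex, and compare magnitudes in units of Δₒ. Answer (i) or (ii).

(i): t₂g⁶ eg⁰, CFSE = -2.4Δₒ.
(ii): With tetrahedral geometry the complex is necessarily high-spin; e⁴ t₂³, CFSE = -1.2Δₜ ≈ -0.53Δₒ.
So (i) has the larger |CFSE|.

(i)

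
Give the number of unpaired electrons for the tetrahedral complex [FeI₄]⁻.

Each I⁻ contributes -1; 4 × (-1) = -4. With overall charge -1, Fe is in the +3 oxidation state.
Fe sits in group 8; removing 3 electrons leaves Fe³⁺ with 8 − 3 = 5 d electrons.
With tetrahedral geometry the complex is necessarily high-spin.
Configuration: e^2 t2^3, giving 5 unpaired electrons.

5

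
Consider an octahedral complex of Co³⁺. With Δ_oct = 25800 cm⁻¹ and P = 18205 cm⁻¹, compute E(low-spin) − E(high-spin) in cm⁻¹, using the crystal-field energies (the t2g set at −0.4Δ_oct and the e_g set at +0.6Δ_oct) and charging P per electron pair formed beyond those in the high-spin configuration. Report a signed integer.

Co sits in group 9; removing 3 electrons leaves Co³⁺ with 9 − 3 = 6 d electrons.
High-spin: t2g^4 e_g^2, CFSE = -0.4Δ_oct = -10320 cm⁻¹.
Low-spin t2g^6 e_g^0 gives -2.4Δ_oct = -61920 cm⁻¹, but forming 2 extra pairs costs 2P = 36410 cm⁻¹, so E(LS) = -61920 + 36410 = -25510 cm⁻¹.
The difference is -25510 − (-10320) = -15190 cm⁻¹, so low-spin lies lower.

-15190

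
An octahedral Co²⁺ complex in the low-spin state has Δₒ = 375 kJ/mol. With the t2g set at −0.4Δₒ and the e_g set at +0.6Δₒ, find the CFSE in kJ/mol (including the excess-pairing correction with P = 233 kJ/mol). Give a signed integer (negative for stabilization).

Co is in group 9, so Co²⁺ is d⁷ (9 − 2 = 7).
Electron filling gives t2g^6 e_g^1.
Orbital CFSE = 6(-0.4) + 1(0.6) = -1.8Δₒ = -1.8 × 375 = -675 kJ/mol.
Relative to high-spin t2g^5 e_g^2 (2 paired), the low-spin configuration has 1 additional pair, contributing +1 × 233 = +233 kJ/mol.
Net CFSE = -675 + 233 = -442 kJ/mol.

-442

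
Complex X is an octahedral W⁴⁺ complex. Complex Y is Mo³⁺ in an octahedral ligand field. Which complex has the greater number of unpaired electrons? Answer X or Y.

X: W is in group 6, so W⁴⁺ is d² (6 − 4 = 2); t₂g² eg⁰ → 2 unpaired.
Y: Mo is in group 6, so Mo³⁺ is d³ (6 − 3 = 3); t₂g³ eg⁰ → 3 unpaired.
So Y has more unpaired electrons.

Y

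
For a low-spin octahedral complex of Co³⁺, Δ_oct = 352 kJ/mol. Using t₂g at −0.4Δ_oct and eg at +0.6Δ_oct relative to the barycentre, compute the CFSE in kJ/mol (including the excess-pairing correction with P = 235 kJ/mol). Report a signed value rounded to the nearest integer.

Co³⁺: group 9, so d-count = 9 − 3 = 6.
Configuration: t₂g⁶ eg⁰.
Orbital CFSE = 6(-0.4) + 0(0.6) = -2.4Δ_oct = -2.4 × 352 = -845 kJ/mol.
High-spin d⁶ would be t₂g⁴ eg² with 1 pair; low-spin has 3, so 2 excess pairs cost +2P = +470 kJ/mol.
Combining: -845 + 470 = -375 kJ/mol.

-375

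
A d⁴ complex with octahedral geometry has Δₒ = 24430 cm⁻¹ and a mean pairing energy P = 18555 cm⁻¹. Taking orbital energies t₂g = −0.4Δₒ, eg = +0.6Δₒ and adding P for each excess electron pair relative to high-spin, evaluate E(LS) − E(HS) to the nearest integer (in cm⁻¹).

High-spin d⁴ fills as t₂g³ eg¹ with CFSE 3(−0.4) + 1(+0.6) = -0.6Δₒ = -14658 cm⁻¹.
For low-spin the configuration is t₂g⁴ eg⁰: orbital energy -1.6 × 24430 = -39088 cm⁻¹, and 1 additional pair relative to high-spin adds 18555 cm⁻¹, giving -20533 cm⁻¹.
E(LS) − E(HS) = -20533 − (-14658) = -5875 cm⁻¹.

-5875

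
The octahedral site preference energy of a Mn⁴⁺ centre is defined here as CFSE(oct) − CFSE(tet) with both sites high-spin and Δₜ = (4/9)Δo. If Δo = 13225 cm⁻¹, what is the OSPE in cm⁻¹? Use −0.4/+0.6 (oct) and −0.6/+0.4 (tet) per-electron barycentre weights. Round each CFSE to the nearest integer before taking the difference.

Mn is in group 7, so Mn⁴⁺ is d³ (7 − 4 = 3).
Octahedral high-spin t₂g³ eg⁰: CFSE = -1.2 × 13225 = -15870 cm⁻¹.
Tetrahedral e² t₂¹ gives -0.8Δₜ = -0.8 × (4/9) × 13225 = -4702 cm⁻¹.
Subtracting, OSPE = -15870 − (-4702) = -11168 cm⁻¹.

-11168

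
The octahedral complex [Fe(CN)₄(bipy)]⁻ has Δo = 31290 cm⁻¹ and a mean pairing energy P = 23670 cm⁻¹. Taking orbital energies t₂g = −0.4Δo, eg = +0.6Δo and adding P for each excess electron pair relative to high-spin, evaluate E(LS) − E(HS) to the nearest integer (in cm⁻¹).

-15240

Ligand charges: 4×(-1) from CN⁻ and 1×(+0) from bipy sum to -4; with overall charge -1, Fe is +3.
Fe sits in group 8; removing 3 electrons leaves Fe³⁺ with 8 − 3 = 5 d electrons.
High-spin d⁵ fills as t₂g³ eg² with CFSE 3(−0.4) + 2(+0.6) = 0.0Δo = 0 cm⁻¹.
Low-spin t₂g⁵ eg⁰ gives -2.0Δo = -62580 cm⁻¹, but forming 2 extra pairs costs 2P = 47340 cm⁻¹, so E(LS) = -62580 + 47340 = -15240 cm⁻¹.
Thus E(LS) − E(HS) = -15240 cm⁻¹.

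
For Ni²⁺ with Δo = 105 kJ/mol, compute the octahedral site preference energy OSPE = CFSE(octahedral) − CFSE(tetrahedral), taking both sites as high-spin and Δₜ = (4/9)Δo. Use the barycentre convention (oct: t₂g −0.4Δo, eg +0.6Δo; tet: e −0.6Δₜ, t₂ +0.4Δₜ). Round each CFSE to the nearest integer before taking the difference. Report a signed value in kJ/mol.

Group 10 minus oxidation state +2 gives a d⁸ configuration for Ni²⁺.
In an octahedral site d⁸ (HS) is t2g^6 e_g^2, giving CFSE(oct) = -1.2Δo = -126 kJ/mol.
In a tetrahedral site the filling is e^4 t2^4: CFSE(tet) = -0.8Δₜ = -0.8 × (4/9)(105) = -37 kJ/mol.
OSPE = CFSE(oct) − CFSE(tet) = -126 − (-37) = -89 kJ/mol.

-89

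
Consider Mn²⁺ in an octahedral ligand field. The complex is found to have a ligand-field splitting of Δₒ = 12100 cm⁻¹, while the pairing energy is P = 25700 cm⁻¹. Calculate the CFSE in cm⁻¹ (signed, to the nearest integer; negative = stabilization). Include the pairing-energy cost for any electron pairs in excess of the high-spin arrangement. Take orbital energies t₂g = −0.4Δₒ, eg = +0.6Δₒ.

Group 7 minus oxidation state +2 gives a d⁵ configuration for Mn²⁺.
Δₒ < P, so pairing is avoided: the ground state is high-spin.
Filling d⁵ accordingly: t₂g³ eg².
Orbital CFSE = 0.0Δₒ = 0.0 × 12100 = 0 cm⁻¹.
High-spin has no excess pairs, so no pairing correction applies.

0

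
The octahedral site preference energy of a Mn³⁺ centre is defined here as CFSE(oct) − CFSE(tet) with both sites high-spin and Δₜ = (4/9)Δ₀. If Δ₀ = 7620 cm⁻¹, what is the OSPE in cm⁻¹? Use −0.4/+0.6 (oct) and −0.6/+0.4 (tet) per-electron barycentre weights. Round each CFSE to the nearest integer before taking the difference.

Group 7 minus oxidation state +3 gives a d⁴ configuration for Mn³⁺.
Octahedral (high-spin): t₂g³ eg¹, CFSE = 3(−0.4) + 1(+0.6) = -0.6Δ₀ = -0.6 × 7620 = -4572 cm⁻¹.
In a tetrahedral site the filling is e² t₂²: CFSE(tet) = -0.4Δₜ = -0.4 × (4/9)(7620) = -1355 cm⁻¹.
OSPE = -4572 − (-1355) = -3217 cm⁻¹.

-3217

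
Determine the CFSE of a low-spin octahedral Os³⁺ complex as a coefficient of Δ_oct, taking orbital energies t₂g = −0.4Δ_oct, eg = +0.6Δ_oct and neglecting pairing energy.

-2.0 Δ_oct

Os sits in group 8; removing 3 electrons leaves Os³⁺ with 8 − 3 = 5 d electrons.
Configuration: t₂g⁵ eg⁰.
CFSE = 5(-0.4Δ_oct) + 0(0.6Δ_oct) = -2.0Δ_oct + 0.0Δ_oct = -2.0Δ_oct.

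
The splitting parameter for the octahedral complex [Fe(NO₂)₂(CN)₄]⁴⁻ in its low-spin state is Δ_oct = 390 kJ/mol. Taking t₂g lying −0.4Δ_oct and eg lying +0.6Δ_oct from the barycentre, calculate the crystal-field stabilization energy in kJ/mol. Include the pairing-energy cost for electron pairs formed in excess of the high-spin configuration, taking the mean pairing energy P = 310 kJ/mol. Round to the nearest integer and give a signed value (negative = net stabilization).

-316

Ligand charges: 2×(-1) from NO₂⁻ and 4×(-1) from CN⁻ sum to -6; with overall charge -4, Fe is +2.
Fe²⁺: group 8, so d-count = 8 − 2 = 6.
The d⁶ electrons fill as t₂g⁶ eg⁰.
Orbital CFSE = 6(-0.4) + 0(0.6) = -2.4Δ_oct = -2.4 × 390 = -936 kJ/mol.
High-spin d⁶ would be t₂g⁴ eg² with 1 pair; low-spin has 3, so 2 excess pairs cost +2P = +620 kJ/mol.
Combining: -936 + 620 = -316 kJ/mol.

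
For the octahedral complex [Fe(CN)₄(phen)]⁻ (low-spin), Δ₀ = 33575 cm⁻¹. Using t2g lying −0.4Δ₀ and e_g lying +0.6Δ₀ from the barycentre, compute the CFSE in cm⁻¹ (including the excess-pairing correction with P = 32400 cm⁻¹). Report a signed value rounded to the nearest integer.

-2350

Ligand charges: 4×(-1) from CN⁻ and 1×(+0) from phen sum to -4; with overall charge -1, Fe is +3.
Fe is in group 8, so Fe³⁺ is d⁵ (8 − 3 = 5).
Electron filling gives t2g^5 e_g^0.
CFSE(orbital) = 5×(-0.4Δ₀) + 0×(0.6Δ₀) = -2.0Δ₀; with Δ₀ = 33575 cm⁻¹ that is -67150 cm⁻¹.
High-spin d⁵ would be t2g^3 e_g^2 with 0 pairs; low-spin has 2, so 2 excess pairs cost +2P = +64800 cm⁻¹.
Combining: -67150 + 64800 = -2350 cm⁻¹.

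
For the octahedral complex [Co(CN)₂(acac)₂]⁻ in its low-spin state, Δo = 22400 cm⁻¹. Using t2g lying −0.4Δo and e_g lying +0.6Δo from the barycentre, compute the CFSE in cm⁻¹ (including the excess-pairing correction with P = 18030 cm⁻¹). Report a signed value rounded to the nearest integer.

Ligand charges: 2×(-1) from CN⁻ and 2×(-1) from acac⁻ sum to -4; with overall charge -1, Co is +3.
Co is in group 9, so Co³⁺ is d⁶ (9 − 3 = 6).
The d⁶ electrons fill as t2g^6 e_g^0.
CFSE(orbital) = 6×(-0.4Δo) + 0×(0.6Δo) = -2.4Δo; with Δo = 22400 cm⁻¹ that is -53760 cm⁻¹.
High-spin d⁶ would be t2g^4 e_g^2 with 1 pair; low-spin has 3, so 2 excess pairs cost +2P = +36060 cm⁻¹.
Overall CFSE = -53760 + 36060 = -17700 cm⁻¹.

-17700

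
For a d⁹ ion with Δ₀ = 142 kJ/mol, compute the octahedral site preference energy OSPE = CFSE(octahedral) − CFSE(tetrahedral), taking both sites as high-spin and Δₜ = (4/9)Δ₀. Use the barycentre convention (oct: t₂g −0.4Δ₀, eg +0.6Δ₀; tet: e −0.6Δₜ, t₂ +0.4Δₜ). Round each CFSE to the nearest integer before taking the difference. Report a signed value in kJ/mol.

-60

Octahedral (high-spin): t₂g⁶ eg³, CFSE = 6(−0.4) + 3(+0.6) = -0.6Δ₀ = -0.6 × 142 = -85 kJ/mol.
Tetrahedral e⁴ t₂⁵ gives -0.4Δₜ = -0.4 × (4/9) × 142 = -25 kJ/mol.
OSPE = -85 − (-25) = -60 kJ/mol.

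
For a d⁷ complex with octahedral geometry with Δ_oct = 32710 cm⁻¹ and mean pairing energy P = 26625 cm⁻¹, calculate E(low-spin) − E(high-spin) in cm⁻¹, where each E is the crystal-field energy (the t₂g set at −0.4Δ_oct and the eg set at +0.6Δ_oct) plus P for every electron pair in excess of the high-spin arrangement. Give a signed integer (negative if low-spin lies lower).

High-spin d⁷ fills as t₂g⁵ eg² with CFSE 5(−0.4) + 2(+0.6) = -0.8Δ_oct = -26168 cm⁻¹.
Low-spin t₂g⁶ eg¹ gives -1.8Δ_oct = -58878 cm⁻¹, but forming 1 extra pair costs 1P = 26625 cm⁻¹, so E(LS) = -58878 + 26625 = -32253 cm⁻¹.
The difference is -32253 − (-26168) = -6085 cm⁻¹, so low-spin lies lower.

-6085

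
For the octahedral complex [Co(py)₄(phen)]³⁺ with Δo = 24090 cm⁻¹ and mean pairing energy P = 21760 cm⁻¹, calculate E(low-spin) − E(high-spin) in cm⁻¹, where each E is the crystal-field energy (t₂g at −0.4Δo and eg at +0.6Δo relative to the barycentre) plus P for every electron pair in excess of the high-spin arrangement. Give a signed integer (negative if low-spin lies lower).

-4660

Ligand charges: 4×(+0) from py and 1×(+0) from phen sum to +0; with overall charge +3, Co is +3.
Group 9 minus oxidation state +3 gives a d⁶ configuration for Co³⁺.
High-spin d⁶ fills as t₂g⁴ eg² with CFSE 4(−0.4) + 2(+0.6) = -0.4Δo = -9636 cm⁻¹.
Low-spin: t₂g⁶ eg⁰, orbital CFSE = -2.4Δo = -57816 cm⁻¹; plus 2 excess pairs × P = +43520 cm⁻¹; total -14296 cm⁻¹.
The difference is -14296 − (-9636) = -4660 cm⁻¹, so low-spin lies lower.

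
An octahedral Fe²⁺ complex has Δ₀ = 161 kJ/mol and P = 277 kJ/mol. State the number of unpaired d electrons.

Fe sits in group 8; removing 2 electrons leaves Fe²⁺ with 8 − 2 = 6 d electrons.
With Δ₀ < P the complex is high-spin.
Filling d⁶ accordingly: t₂g⁴ eg².
Unpaired electrons: 4.

4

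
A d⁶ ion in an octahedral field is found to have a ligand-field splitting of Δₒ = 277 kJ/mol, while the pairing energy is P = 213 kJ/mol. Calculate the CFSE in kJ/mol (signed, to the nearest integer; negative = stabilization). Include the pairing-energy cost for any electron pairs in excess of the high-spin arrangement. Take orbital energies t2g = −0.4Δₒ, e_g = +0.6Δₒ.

Here Δₒ > P (277 > 213), so the low-spin state is favoured.
Configuration: t2g^6 e_g^0.
Orbital CFSE = -2.4Δₒ = -2.4 × 277 = -665 kJ/mol.
Excess pairs vs high-spin: 3 − 1 = 2; pairing cost = +426 kJ/mol.
Net CFSE = -665 + 426 = -239 kJ/mol.

-239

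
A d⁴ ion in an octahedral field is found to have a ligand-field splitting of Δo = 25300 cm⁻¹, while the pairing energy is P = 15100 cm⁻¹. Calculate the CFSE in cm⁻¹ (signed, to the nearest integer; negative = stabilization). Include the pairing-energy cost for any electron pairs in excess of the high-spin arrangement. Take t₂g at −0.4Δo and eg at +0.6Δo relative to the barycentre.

-25380

Since Δo = 25300 cm⁻¹ > P = 15100 cm⁻¹, the complex adopts the low-spin configuration.
Configuration: t₂g⁴ eg⁰.
Orbital CFSE = -1.6Δo = -1.6 × 25300 = -40480 cm⁻¹.
Excess pairs vs high-spin: 1 − 0 = 1; pairing cost = +15100 cm⁻¹.
Net CFSE = -40480 + 15100 = -25380 cm⁻¹.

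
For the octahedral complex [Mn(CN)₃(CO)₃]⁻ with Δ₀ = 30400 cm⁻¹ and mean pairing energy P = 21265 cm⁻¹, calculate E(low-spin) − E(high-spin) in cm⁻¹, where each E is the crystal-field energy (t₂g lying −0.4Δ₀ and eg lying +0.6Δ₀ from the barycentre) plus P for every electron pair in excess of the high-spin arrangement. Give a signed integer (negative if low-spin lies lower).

Ligand charges: 3×(-1) from CN⁻ and 3×(+0) from CO sum to -3; with overall charge -1, Mn is +2.
Mn is in group 7, so Mn²⁺ is d⁵ (7 − 2 = 5).
In the high-spin limit (t₂g³ eg²) the orbital term is 0.0Δ₀ = 0 cm⁻¹, with no excess pairing.
Low-spin: t₂g⁵ eg⁰, orbital CFSE = -2.0Δ₀ = -60800 cm⁻¹; plus 2 excess pairs × P = +42530 cm⁻¹; total -18270 cm⁻¹.
Thus E(LS) − E(HS) = -18270 cm⁻¹.

-18270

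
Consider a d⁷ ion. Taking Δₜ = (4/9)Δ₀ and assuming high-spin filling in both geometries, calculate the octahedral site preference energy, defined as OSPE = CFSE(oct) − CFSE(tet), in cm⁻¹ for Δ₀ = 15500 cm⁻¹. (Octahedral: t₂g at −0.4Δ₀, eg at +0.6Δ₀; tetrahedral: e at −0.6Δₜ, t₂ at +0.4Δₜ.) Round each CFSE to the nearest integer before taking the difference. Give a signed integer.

-4133

Octahedral (high-spin): t2g^5 e_g^2, CFSE = 5(−0.4) + 2(+0.6) = -0.8Δ₀ = -0.8 × 15500 = -12400 cm⁻¹.
In a tetrahedral site the filling is e^4 t2^3: CFSE(tet) = -1.2Δₜ = -1.2 × (4/9)(15500) = -8267 cm⁻¹.
OSPE = CFSE(oct) − CFSE(tet) = -12400 − (-8267) = -4133 cm⁻¹.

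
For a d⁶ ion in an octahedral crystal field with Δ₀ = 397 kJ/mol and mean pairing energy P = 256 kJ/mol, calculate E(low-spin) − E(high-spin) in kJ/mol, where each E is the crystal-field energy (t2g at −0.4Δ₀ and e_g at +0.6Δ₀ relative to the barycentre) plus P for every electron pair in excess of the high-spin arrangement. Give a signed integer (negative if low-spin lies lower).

In the high-spin limit (t2g^4 e_g^2) the orbital term is -0.4Δ₀ = -159 kJ/mol, with no excess pairing.
Low-spin: t2g^6 e_g^0, orbital CFSE = -2.4Δ₀ = -953 kJ/mol; plus 2 excess pairs × P = +512 kJ/mol; total -441 kJ/mol.
Thus E(LS) − E(HS) = -282 kJ/mol.

-282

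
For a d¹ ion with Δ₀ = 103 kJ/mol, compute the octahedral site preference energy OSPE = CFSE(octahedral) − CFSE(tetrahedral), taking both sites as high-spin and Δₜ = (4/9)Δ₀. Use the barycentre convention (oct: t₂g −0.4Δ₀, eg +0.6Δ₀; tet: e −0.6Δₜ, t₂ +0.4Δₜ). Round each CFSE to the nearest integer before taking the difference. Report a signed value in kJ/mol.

Octahedral high-spin t₂g¹ eg⁰: CFSE = -0.4 × 103 = -41 kJ/mol.
Tetrahedral e¹ t₂⁰ gives -0.6Δₜ = -0.6 × (4/9) × 103 = -27 kJ/mol.
OSPE = CFSE(oct) − CFSE(tet) = -41 − (-27) = -14 kJ/mol.

-14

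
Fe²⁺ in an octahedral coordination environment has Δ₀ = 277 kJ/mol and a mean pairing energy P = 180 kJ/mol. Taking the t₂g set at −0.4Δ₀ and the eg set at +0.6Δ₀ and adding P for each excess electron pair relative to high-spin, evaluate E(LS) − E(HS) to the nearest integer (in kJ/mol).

-194

Fe²⁺: group 8, so d-count = 8 − 2 = 6.
High-spin d⁶ fills as t₂g⁴ eg² with CFSE 4(−0.4) + 2(+0.6) = -0.4Δ₀ = -111 kJ/mol.
Low-spin t₂g⁶ eg⁰ gives -2.4Δ₀ = -665 kJ/mol, but forming 2 extra pairs costs 2P = 360 kJ/mol, so E(LS) = -665 + 360 = -305 kJ/mol.
E(LS) − E(HS) = -305 − (-111) = -194 kJ/mol.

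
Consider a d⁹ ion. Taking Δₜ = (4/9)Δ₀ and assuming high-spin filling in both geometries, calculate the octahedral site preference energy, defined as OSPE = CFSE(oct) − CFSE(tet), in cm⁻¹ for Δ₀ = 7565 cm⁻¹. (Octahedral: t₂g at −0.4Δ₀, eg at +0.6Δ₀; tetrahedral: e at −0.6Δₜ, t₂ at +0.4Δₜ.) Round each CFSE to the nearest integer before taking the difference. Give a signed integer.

Octahedral high-spin t₂g⁶ eg³: CFSE = -0.6 × 7565 = -4539 cm⁻¹.
Tetrahedral e⁴ t₂⁵ gives -0.4Δₜ = -0.4 × (4/9) × 7565 = -1345 cm⁻¹.
OSPE = CFSE(oct) − CFSE(tet) = -4539 − (-1345) = -3194 cm⁻¹.

-3194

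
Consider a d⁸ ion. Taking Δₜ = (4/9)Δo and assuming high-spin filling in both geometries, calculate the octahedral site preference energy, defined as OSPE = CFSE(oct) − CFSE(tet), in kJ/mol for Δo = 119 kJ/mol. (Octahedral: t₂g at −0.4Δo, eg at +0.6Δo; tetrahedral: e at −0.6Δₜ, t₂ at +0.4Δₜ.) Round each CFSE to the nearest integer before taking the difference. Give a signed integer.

-101

Octahedral (high-spin): t₂g⁶ eg², CFSE = 6(−0.4) + 2(+0.6) = -1.2Δo = -1.2 × 119 = -143 kJ/mol.
Tetrahedral: e⁴ t₂⁴, CFSE = 4(−0.6) + 4(+0.4) = -0.8Δₜ = -0.8 × (4/9) × 119 = -42 kJ/mol.
OSPE = CFSE(oct) − CFSE(tet) = -143 − (-42) = -101 kJ/mol.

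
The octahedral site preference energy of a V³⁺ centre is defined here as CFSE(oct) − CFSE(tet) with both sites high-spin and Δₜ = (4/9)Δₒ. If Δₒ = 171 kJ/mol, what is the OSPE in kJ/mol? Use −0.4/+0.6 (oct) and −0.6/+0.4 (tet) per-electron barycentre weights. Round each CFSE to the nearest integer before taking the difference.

V³⁺: group 5, so d-count = 5 − 3 = 2.
Octahedral (high-spin): t2g^2 e_g^0, CFSE = 2(−0.4) + 0(+0.6) = -0.8Δₒ = -0.8 × 171 = -137 kJ/mol.
Tetrahedral e^2 t2^0 gives -1.2Δₜ = -1.2 × (4/9) × 171 = -91 kJ/mol.
Subtracting, OSPE = -137 − (-91) = -46 kJ/mol.

-46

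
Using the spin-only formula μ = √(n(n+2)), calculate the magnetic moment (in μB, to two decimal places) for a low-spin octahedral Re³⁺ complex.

Group 7 minus oxidation state +3 gives a d⁴ configuration for Re³⁺.
Configuration: t₂g⁴ eg⁰ → 2 unpaired electrons.
μ(spin-only) = √[2(2+2)] = √8 ≈ 2.83 μB.

2.83 μB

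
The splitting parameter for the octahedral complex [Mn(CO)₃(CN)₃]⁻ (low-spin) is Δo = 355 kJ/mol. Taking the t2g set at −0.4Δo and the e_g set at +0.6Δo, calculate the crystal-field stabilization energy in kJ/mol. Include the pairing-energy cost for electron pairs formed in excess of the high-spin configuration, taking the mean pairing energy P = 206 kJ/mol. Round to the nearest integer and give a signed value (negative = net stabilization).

-298

Ligand charges: 3×(+0) from CO and 3×(-1) from CN⁻ sum to -3; with overall charge -1, Mn is +2.
Mn sits in group 7; removing 2 electrons leaves Mn²⁺ with 7 − 2 = 5 d electrons.
Configuration: t2g^5 e_g^0.
Orbital CFSE = 5(-0.4) + 0(0.6) = -2.0Δo = -2.0 × 355 = -710 kJ/mol.
Relative to high-spin t2g^3 e_g^2 (0 paired), the low-spin configuration has 2 additional pairs, contributing +2 × 206 = +412 kJ/mol.
Net CFSE = -710 + 412 = -298 kJ/mol.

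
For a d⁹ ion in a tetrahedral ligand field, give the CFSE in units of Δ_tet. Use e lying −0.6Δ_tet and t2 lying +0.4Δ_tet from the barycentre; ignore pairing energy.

Tetrahedral fields are weak (Δₜ ≈ 4/9 Δₒ), so electrons fill high-spin.
Configuration: e^4 t2^5.
CFSE = 4(-0.6Δ_tet) + 5(0.4Δ_tet) = -2.4Δ_tet + 2.0Δ_tet = -0.4Δ_tet.

-0.4 Δ_tet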